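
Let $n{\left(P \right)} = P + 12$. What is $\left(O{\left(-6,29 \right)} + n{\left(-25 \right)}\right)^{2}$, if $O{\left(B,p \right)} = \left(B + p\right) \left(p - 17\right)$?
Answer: $69169$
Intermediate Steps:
$n{\left(P \right)} = 12 + P$
$O{\left(B,p \right)} = \left(-17 + p\right) \left(B + p\right)$ ($O{\left(B,p \right)} = \left(B + p\right) \left(-17 + p\right) = \left(-17 + p\right) \left(B + p\right)$)
$\left(O{\left(-6,29 \right)} + n{\left(-25 \right)}\right)^{2} = \left(\left(29^{2} - -102 - 493 - 174\right) + \left(12 - 25\right)\right)^{2} = \left(\left(841 + 102 - 493 - 174\right) - 13\right)^{2} = \left(276 - 13\right)^{2} = 263^{2} = 69169$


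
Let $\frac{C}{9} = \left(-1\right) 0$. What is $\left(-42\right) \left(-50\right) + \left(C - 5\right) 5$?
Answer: $2075$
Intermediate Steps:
$C = 0$ ($C = 9 \left(\left(-1\right) 0\right) = 9 \cdot 0 = 0$)
$\left(-42\right) \left(-50\right) + \left(C - 5\right) 5 = \left(-42\right) \left(-50\right) + \left(0 - 5\right) 5 = 2100 - 25 = 2075$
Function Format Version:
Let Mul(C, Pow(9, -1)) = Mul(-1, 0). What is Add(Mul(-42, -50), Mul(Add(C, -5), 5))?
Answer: 2075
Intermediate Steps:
C = 0 (C = Mul(9, Mul(-1, 0)) = Mul(9, 0) = 0)
Add(Mul(-42, -50), Mul(Add(C, -5), 5)) = Add(Mul(-42, -50), Mul(Add(0, -5), 5)) = Add(2100, Mul(-5, 5)) = Add(2100, -25) = 2075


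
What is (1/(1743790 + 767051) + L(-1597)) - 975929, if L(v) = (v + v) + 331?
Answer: -2457591084071/2510841 ≈ -9.7879e+5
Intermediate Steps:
L(v) = 331 + 2*v (L(v) = 2*v + 331 = 331 + 2*v)
(1/(1743790 + 767051) + L(-1597)) - 975929 = (1/(1743790 + 767051) + (331 + 2*(-1597))) - 975929 = (1/2510841 + (331 - 3194)) - 975929 = (1/2510841 - 2863) - 975929 = -7188537782/2510841 - 975929 = -2457591084071/2510841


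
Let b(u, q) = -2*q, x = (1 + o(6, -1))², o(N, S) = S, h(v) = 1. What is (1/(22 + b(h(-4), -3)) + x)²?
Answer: 1/784 ≈ 0.0012755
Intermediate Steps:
x = 0 (x = (1 - 1)² = 0² = 0)
(1/(22 + b(h(-4), -3)) + x)² = (1/(22 - 2*(-3)) + 0)² = (1/(22 + 6) + 0)² = (1/28 + 0)² = (1/28)² = 1/784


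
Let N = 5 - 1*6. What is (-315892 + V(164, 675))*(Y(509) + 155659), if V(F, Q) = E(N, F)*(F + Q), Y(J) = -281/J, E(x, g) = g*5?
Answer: 29480588053200/509 ≈ 5.7919e+10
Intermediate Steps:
N = -1 (N = 5 - 6 = -1)
E(x, g) = 5*g
V(F, Q) = 5*F*(F + Q) (V(F, Q) = (5*F)*(F + Q) = 5*F*(F + Q))
(-315892 + V(164, 675))*(Y(509) + 155659) = (-315892 + 5*164*(164 + 675))*(-281/509 + 155659) = (-315892 + 5*164*839)*(-281*1/509 + 155659) = (-315892 + 687980)*(-281/509 + 155659) = 372088*(79230150/509) = 29480588053200/509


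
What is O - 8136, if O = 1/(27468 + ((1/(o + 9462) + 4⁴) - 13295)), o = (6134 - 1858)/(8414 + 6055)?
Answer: -16072454217710006/1975473740735 ≈ -8136.0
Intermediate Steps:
o = 4276/14469 ≈ 0.29553
O = 136909954/1975473740735 (O = 1/(27468 + ((1/(4276/14469 + 9462) + 4⁴) - 13295)) = 1/(27468 + ((1/(136909954/14469) + 256) - 13295)) = 1/(27468 + ((14469/136909954 + 256) - 13295)) = 1/(27468 + (35048962693/136909954 - 13295)) = 1/(27468 - 1785168875737/136909954) = 1/(1975473740735/136909954) = 136909954/1975473740735 ≈ 6.9305e-5)
O - 8136 = 136909954/1975473740735 - 8136 = -16072454217710006/1975473740735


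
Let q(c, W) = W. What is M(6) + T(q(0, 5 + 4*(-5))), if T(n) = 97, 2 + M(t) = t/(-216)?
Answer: 3419/36 ≈ 94.972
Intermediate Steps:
M(t) = -2 - t/216 (M(t) = -2 + t/(-216) = -2 + t*(-1/216) = -2 - t/216)
M(6) + T(q(0, 5 + 4*(-5))) = (-2 - 1/216*6) + 97 = (-2 - 1/36) + 97 = -73/36 + 97 = 3419/36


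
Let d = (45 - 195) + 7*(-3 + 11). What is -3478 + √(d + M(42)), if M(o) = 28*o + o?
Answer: -3478 + 2*√281 ≈ -3444.5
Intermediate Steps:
M(o) = 29*o
d = -94 (d = -150 + 7*8 = -150 + 56 = -94)
-3478 + √(d + M(42)) = -3478 + √(-94 + 29*42) = -3478 + √(-94 + 1218) = -3478 + √1124 = -3478 + 2*√281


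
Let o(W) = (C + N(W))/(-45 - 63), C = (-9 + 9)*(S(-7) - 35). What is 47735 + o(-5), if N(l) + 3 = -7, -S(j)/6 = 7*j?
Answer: 2577695/54 ≈ 47735.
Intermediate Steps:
S(j) = -42*j
C = 0 (C = (-9 + 9)*(-42*(-7) - 35) = 0*(294 - 35) = 0*259 = 0)
N(l) = -10 (N(l) = -3 - 7 = -10)
o(W) = 5/54 (o(W) = (0 - 10)/(-45 - 63) = -10/(-108) = -10*(-1/108) = 5/54)
47735 + o(-5) = 47735 + 5/54 = 2577695/54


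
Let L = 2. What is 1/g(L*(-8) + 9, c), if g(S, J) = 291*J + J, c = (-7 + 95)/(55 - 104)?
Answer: -49/25696 ≈ -0.0019069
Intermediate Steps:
c = -88/49 (c = 88/(-49) = 88*(-1/49) = -88/49 ≈ -1.7959)
g(S, J) = 292*J
1/g(L*(-8) + 9, c) = 1/(292*(-88/49)) = 1/(-25696/49) = -49/25696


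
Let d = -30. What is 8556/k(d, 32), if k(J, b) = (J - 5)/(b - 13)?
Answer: -162564/35 ≈ -4644.7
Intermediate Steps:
k(J, b) = (-5 + J)/(-13 + b)
8556/k(d, 32) = 8556/(((-5 - 30)/(-13 + 32))) = 8556/((-35/19)) = 8556/(((1/19)*(-35))) = 8556/(-35/19) = 8556*(-19/35) = -162564/35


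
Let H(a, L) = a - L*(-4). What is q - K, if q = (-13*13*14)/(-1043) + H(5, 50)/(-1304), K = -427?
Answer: 83374599/194296 ≈ 429.11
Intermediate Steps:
H(a, L) = a + 4*L (H(a, L) = a - (-4)*L = a + 4*L)
q = 410207/194296 (q = (-13*13*14)/(-1043) + (5 + 4*50)/(-1304) = -169*14*(-1/1043) + (5 + 200)*(-1/1304) = -2366*(-1/1043) + 205*(-1/1304) = 338/149 - 205/1304 = 410207/194296 ≈ 2.1112)
q - K = 410207/194296 - 1*(-427) = 410207/194296 + 427 = 83374599/194296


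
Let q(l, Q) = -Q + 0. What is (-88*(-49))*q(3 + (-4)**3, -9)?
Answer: 38808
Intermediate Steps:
q(l, Q) = -Q
(-88*(-49))*q(3 + (-4)**3, -9) = (-88*(-49))*(-1*(-9)) = 4312*9 = 38808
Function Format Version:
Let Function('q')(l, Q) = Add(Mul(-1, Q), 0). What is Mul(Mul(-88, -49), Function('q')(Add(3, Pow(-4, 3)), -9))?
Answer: 38808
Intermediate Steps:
Function('q')(l, Q) = Mul(-1, Q)
Mul(Mul(-88, -49), Function('q')(Add(3, Pow(-4, 3)), -9)) = Mul(Mul(-88, -49), Mul(-1, -9)) = Mul(4312, 9) = 38808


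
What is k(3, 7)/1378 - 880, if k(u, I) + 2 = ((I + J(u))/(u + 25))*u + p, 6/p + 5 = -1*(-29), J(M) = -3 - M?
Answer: -16976983/19292 ≈ -880.00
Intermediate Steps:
p = ¼ (p = 6/(-5 - 1*(-29)) = 6/(-5 + 29) = 6/24 = 6*(1/24) = ¼ ≈ 0.25000)
k(u, I) = -7/4 + u*(-3 + I - u)/(25 + u) (k(u, I) = -2 + (((I + (-3 - u))/(u + 25))*u + ¼) = -2 + (((-3 + I - u)/(25 + u))*u + ¼) = -2 + (u*(-3 + I - u)/(25 + u) + ¼) = -2 + (¼ + u*(-3 + I - u)/(25 + u)) = -7/4 + u*(-3 + I - u)/(25 + u))
k(3, 7)/1378 - 880 = ((-175/4 - 1*3² - 19/4*3 + 7*3)/(25 + 3))/1378 - 880 = ((-175/4 - 1*9 - 57/4 + 21)/28)/1378 - 880 = ((-175/4 - 9 - 57/4 + 21)/28)/1378 - 880 = ((1/28)*(-46))/1378 - 880 = (1/1378)*(-23/14) - 880 = -23/19292 - 880 = -16976983/19292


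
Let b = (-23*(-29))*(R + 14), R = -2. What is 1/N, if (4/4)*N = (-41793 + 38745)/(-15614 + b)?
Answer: 3805/1524 ≈ 2.4967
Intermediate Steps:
b = 8004 (b = (-23*(-29))*(-2 + 14) = 667*12 = 8004)
N = 1524/3805 (N = (-41793 + 38745)/(-15614 + 8004) = -3048/(-7610) = -3048*(-1/7610) = 1524/3805 ≈ 0.40053)
1/N = 1/(1524/3805) = 3805/1524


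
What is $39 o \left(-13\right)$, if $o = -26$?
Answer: $13182$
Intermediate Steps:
$39 o \left(-13\right) = 39 \left(-26\right) \left(-13\right) = \left(-1014\right) \left(-13\right) = 13182$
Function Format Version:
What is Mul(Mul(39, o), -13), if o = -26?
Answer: 13182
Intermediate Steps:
Mul(Mul(39, o), -13) = Mul(Mul(39, -26), -13) = Mul(-1014, -13) = 13182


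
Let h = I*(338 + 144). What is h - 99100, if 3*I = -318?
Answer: -150192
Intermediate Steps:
I = -106 (I = (1/3)*(-318) = -106)
h = -51092 (h = -106*(338 + 144) = -106*482 = -51092)
h - 99100 = -51092 - 99100 = -150192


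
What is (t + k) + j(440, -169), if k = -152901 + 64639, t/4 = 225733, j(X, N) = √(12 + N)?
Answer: 814670 + I*√157 ≈ 8.1467e+5 + 12.53*I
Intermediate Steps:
t = 902932 (t = 4*225733 = 902932)
k = -88262
(t + k) + j(440, -169) = (902932 - 88262) + √(12 - 169) = 814670 + √(-157) = 814670 + I*√157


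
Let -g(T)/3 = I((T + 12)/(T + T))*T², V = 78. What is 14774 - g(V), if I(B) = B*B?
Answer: 20849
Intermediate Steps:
I(B) = B²
g(T) = -3*(12 + T)²/4 (g(T) = -3*((T + 12)/(T + T))²*T² = -3*((12 + T)/((2*T)))²*T² = -3*((12 + T)*(1/(2*T)))²*T² = -3*((12 + T)/(2*T))²*T² = -3*(12 + T)²/(4*T²)*T² = -3*(12 + T)²/4)
14774 - g(V) = 14774 - (-3)*(12 + 78)²/4 = 14774 - (-3)*90²/4 = 14774 - (-3)*8100/4 = 14774 - 1*(-6075) = 14774 + 6075 = 20849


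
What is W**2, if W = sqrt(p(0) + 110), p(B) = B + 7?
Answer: 117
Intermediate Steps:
p(B) = 7 + B
W = 3*sqrt(13) (W = sqrt((7 + 0) + 110) = sqrt(7 + 110) = sqrt(117) = 3*sqrt(13) ≈ 10.817)
W**2 = (3*sqrt(13))**2 = 117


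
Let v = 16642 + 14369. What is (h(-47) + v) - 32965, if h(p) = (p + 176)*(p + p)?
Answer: -14080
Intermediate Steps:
h(p) = 2*p*(176 + p) (h(p) = (176 + p)*(2*p) = 2*p*(176 + p))
v = 31011
(h(-47) + v) - 32965 = (2*(-47)*(176 - 47) + 31011) - 32965 = (2*(-47)*129 + 31011) - 32965 = (-12126 + 31011) - 32965 = 18885 - 32965 = -14080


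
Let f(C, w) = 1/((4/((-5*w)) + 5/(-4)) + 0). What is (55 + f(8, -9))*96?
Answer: 1086240/209 ≈ 5197.3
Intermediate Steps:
f(C, w) = 1/(-5/4 - 4/(5*w)) (f(C, w) = 1/((4*(-1/(5*w)) + 5*(-¼)) + 0) = 1/((-4/(5*w) - 5/4) + 0) = 1/((-5/4 - 4/(5*w)) + 0) = 1/(-5/4 - 4/(5*w)))
(55 + f(8, -9))*96 = (55 - 20*(-9)/(16 + 25*(-9)))*96 = (55 - 20*(-9)/(16 - 225))*96 = (55 - 20*(-9)/(-209))*96 = (55 - 20*(-9)*(-1/209))*96 = (55 - 180/209)*96 = (11315/209)*96 = 1086240/209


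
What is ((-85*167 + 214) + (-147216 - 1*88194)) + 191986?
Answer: -57405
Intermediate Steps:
((-85*167 + 214) + (-147216 - 1*88194)) + 191986 = ((-14195 + 214) + (-147216 - 88194)) + 191986 = (-13981 - 235410) + 191986 = -249391 + 191986 = -57405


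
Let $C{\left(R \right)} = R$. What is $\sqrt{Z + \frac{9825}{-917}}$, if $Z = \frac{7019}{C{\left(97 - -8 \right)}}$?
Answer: $\frac{\sqrt{12630}}{15} \approx 7.4922$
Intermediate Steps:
$Z = \frac{7019}{105}$ ($Z = \frac{7019}{97 - -8} = \frac{7019}{97 + 8} = \frac{7019}{105} \approx 66.848$)
$\sqrt{Z + \frac{9825}{-917}} = \sqrt{\frac{7019}{105} + \frac{9825}{-917}} = \sqrt{\frac{7019}{105} + 9825 \left(- \frac{1}{917}\right)} = \sqrt{\frac{7019}{105} - \frac{75}{7}} = \sqrt{\frac{842}{15}} = \frac{\sqrt{12630}}{15}$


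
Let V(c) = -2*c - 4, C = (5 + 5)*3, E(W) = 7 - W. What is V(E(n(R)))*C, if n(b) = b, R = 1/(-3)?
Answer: -560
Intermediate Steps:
R = -1/3 ≈ -0.33333
C = 30 (C = 10*3 = 30)
V(c) = -4 - 2*c
V(E(n(R)))*C = (-4 - 2*(7 - 1*(-1/3)))*30 = (-4 - 2*(7 + 1/3))*30 = (-4 - 2*22/3)*30 = (-4 - 44/3)*30 = -56/3*30 = -560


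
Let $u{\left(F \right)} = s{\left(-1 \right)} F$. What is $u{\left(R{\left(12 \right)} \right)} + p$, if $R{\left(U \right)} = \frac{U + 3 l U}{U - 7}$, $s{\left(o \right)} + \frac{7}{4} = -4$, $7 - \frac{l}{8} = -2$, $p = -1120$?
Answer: $- \frac{20573}{5} \approx -4114.6$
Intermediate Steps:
$l = 72$ ($l = 56 - -16 = 56 + 16 = 72$)
$s{\left(o \right)} = - \frac{23}{4}$ ($s{\left(o \right)} = - \frac{7}{4} - 4 = - \frac{23}{4}$)
$R{\left(U \right)} = \frac{217 U}{-7 + U}$ ($R{\left(U \right)} = \frac{U + 3 \cdot 72 U}{U - 7} = \frac{U + 216 U}{-7 + U} = \frac{217 U}{-7 + U}$)
$u{\left(F \right)} = - \frac{23 F}{4}$
$u{\left(R{\left(12 \right)} \right)} + p = - \frac{23 \cdot 217 \cdot 12 \frac{1}{-7 + 12}}{4} - 1120 = - \frac{23 \cdot 217 \cdot 12 \cdot \frac{1}{5}}{4} - 1120 = \left(- \frac{23}{4}\right) \frac{2604}{5} - 1120 = - \frac{14973}{5} - 1120 = - \frac{20573}{5}$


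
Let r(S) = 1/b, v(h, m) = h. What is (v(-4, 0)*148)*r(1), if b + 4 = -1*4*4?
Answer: 148/5 ≈ 29.600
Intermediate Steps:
b = -20 (b = -4 - 1*4*4 = -4 - 4*4 = -4 - 16 = -20)
r(S) = -1/20 (r(S) = 1/(-20) = -1/20)
(v(-4, 0)*148)*r(1) = -4*148*(-1/20) = -592*(-1/20) = 148/5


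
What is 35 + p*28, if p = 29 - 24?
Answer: 175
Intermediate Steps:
p = 5
35 + p*28 = 35 + 5*28 = 35 + 140 = 175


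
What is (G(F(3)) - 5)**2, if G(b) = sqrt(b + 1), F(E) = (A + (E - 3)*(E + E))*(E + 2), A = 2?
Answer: (5 - sqrt(11))**2 ≈ 2.8338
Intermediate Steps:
F(E) = (2 + E)*(2 + 2*E*(-3 + E)) (F(E) = (2 + (E - 3)*(E + E))*(E + 2) = (2 + (-3 + E)*(2*E))*(2 + E) = (2 + 2*E*(-3 + E))*(2 + E) = (2 + E)*(2 + 2*E*(-3 + E)))
G(b) = sqrt(1 + b)
(G(F(3)) - 5)**2 = (sqrt(1 + (4 - 10*3 - 2*3**2 + 2*3**3)) - 5)**2 = (sqrt(1 + (4 - 30 - 2*9 + 2*27)) - 5)**2 = (sqrt(1 + (4 - 30 - 18 + 54)) - 5)**2 = (sqrt(1 + 10) - 5)**2 = (sqrt(11) - 5)**2 = (-5 + sqrt(11))**2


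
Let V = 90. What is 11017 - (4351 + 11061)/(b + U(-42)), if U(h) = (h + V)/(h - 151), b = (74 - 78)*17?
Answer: 37022610/3293 ≈ 11243.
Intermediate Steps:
b = -68 (b = -4*17 = -68)
U(h) = (90 + h)/(-151 + h) (U(h) = (h + 90)/(h - 151) = (90 + h)/(-151 + h))
11017 - (4351 + 11061)/(b + U(-42)) = 11017 - (4351 + 11061)/(-68 + (90 - 42)/(-151 - 42)) = 11017 - 15412/(-68 + 48/(-193)) = 11017 - 15412/(-68 - 1/193*48) = 11017 - 15412/(-68 - 48/193) = 11017 - 15412/(-13172/193) = 11017 - 15412*(-193)/13172 = 11017 - 1*(-743629/3293) = 11017 + 743629/3293 = 37022610/3293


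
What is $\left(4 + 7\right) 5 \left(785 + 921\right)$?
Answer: $93830$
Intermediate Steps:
$\left(4 + 7\right) 5 \left(785 + 921\right) = 11 \cdot 5 \cdot 1706 = 55 \cdot 1706 = 93830$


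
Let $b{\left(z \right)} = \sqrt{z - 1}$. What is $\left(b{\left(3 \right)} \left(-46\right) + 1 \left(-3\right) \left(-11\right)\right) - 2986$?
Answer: $-2953 - 46 \sqrt{2} \approx -3018.1$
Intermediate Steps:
$b{\left(z \right)} = \sqrt{-1 + z}$
$\left(b{\left(3 \right)} \left(-46\right) + 1 \left(-3\right) \left(-11\right)\right) - 2986 = \left(\sqrt{-1 + 3} \left(-46\right) + 1 \left(-3\right) \left(-11\right)\right) - 2986 = \left(\sqrt{2} \left(-46\right) - -33\right) - 2986 = \left(- 46 \sqrt{2} + 33\right) - 2986 = \left(33 - 46 \sqrt{2}\right) - 2986 = -2953 - 46 \sqrt{2}$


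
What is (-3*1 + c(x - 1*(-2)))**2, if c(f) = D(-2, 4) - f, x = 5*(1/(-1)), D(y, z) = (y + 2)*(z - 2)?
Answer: 0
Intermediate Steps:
D(y, z) = (-2 + z)*(2 + y) (D(y, z) = (2 + y)*(-2 + z) = (-2 + z)*(2 + y))
x = -5 (x = 5*(1*(-1)) = 5*(-1) = -5)
c(f) = -f (c(f) = (-4 - 2*(-2) + 2*4 - 2*4) - f = (-4 + 4 + 8 - 8) - f = 0 - f = -f)
(-3*1 + c(x - 1*(-2)))**2 = (-3*1 - (-5 - 1*(-2)))**2 = (-3 - (-5 + 2))**2 = (-3 - 1*(-3))**2 = (-3 + 3)**2 = 0**2 = 0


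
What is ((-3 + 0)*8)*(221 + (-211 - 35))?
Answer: 600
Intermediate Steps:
((-3 + 0)*8)*(221 + (-211 - 35)) = (-3*8)*(221 - 246) = -24*(-25) = 600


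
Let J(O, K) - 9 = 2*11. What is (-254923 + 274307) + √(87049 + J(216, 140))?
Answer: 19384 + 2*√21770 ≈ 19679.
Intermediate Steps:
J(O, K) = 31 (J(O, K) = 9 + 2*11 = 9 + 22 = 31)
(-254923 + 274307) + √(87049 + J(216, 140)) = (-254923 + 274307) + √(87049 + 31) = 19384 + √87080 = 19384 + 2*√21770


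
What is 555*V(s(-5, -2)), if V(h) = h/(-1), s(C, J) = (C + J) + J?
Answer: 4995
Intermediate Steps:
s(C, J) = C + 2*J
V(h) = -h (V(h) = h*(-1) = -h)
555*V(s(-5, -2)) = 555*(-(-5 + 2*(-2))) = 555*(-(-5 - 4)) = 555*(-1*(-9)) = 555*9 = 4995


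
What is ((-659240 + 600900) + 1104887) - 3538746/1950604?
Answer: 1020697612821/975302 ≈ 1.0465e+6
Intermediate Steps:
((-659240 + 600900) + 1104887) - 3538746/1950604 = (-58340 + 1104887) - 3538746*1/1950604 = 1046547 - 1769373/975302 = 1020697612821/975302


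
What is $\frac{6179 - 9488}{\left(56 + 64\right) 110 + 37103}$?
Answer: $- \frac{3309}{50303} \approx -0.065781$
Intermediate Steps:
$\frac{6179 - 9488}{\left(56 + 64\right) 110 + 37103} = - \frac{3309}{120 \cdot 110 + 37103} = - \frac{3309}{13200 + 37103} = - \frac{3309}{50303}$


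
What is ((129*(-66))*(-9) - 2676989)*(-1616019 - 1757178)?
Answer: 8771536670511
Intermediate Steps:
((129*(-66))*(-9) - 2676989)*(-1616019 - 1757178) = (-8514*(-9) - 2676989)*(-3373197) = (76626 - 2676989)*(-3373197) = -2600363*(-3373197) = 8771536670511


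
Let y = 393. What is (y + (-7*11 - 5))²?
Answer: 96721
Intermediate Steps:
(y + (-7*11 - 5))² = (393 + (-7*11 - 5))² = (393 + (-77 - 5))² = (393 - 82)² = 311² = 96721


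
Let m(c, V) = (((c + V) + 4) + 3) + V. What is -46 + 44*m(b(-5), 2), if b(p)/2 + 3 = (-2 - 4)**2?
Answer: 3342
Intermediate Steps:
b(p) = 66 (b(p) = -6 + 2*(-2 - 4)**2 = -6 + 2*(-6)**2 = -6 + 2*36 = -6 + 72 = 66)
m(c, V) = 7 + c + 2*V (m(c, V) = (((V + c) + 4) + 3) + V = ((4 + V + c) + 3) + V = (7 + V + c) + V = 7 + c + 2*V)
-46 + 44*m(b(-5), 2) = -46 + 44*(7 + 66 + 2*2) = -46 + 44*(7 + 66 + 4) = -46 + 44*77 = -46 + 3388 = 3342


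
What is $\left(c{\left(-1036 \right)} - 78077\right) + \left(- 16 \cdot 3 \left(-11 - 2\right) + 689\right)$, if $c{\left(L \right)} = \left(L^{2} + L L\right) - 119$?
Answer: $2069709$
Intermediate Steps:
$c{\left(L \right)} = -119 + 2 L^{2}$ ($c{\left(L \right)} = \left(L^{2} + L^{2}\right) - 119 = 2 L^{2} - 119 = -119 + 2 L^{2}$)
$\left(c{\left(-1036 \right)} - 78077\right) + \left(- 16 \cdot 3 \left(-11 - 2\right) + 689\right) = \left(\left(-119 + 2 \left(-1036\right)^{2}\right) - 78077\right) + \left(- 16 \cdot 3 \left(-11 - 2\right) + 689\right) = \left(\left(-119 + 2 \cdot 1073296\right) - 78077\right) + \left(- 16 \cdot 3 \left(-13\right) + 689\right) = \left(\left(-119 + 2146592\right) - 78077\right) + \left(\left(-16\right) \left(-39\right) + 689\right) = \left(2146473 - 78077\right) + \left(624 + 689\right) = 2068396 + 1313 = 2069709$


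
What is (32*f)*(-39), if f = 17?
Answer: -21216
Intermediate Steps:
(32*f)*(-39) = (32*17)*(-39) = 544*(-39) = -21216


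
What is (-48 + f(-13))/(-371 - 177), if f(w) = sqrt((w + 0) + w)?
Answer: 12/137 - I*sqrt(26)/548 ≈ 0.087591 - 0.0093048*I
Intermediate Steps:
f(w) = sqrt(2)*sqrt(w) (f(w) = sqrt(w + w) = sqrt(2*w) = sqrt(2)*sqrt(w))
(-48 + f(-13))/(-371 - 177) = (-48 + sqrt(2)*sqrt(-13))/(-371 - 177) = (-48 + sqrt(2)*(I*sqrt(13)))/(-548) = (-48 + I*sqrt(26))*(-1/548) = 12/137 - I*sqrt(26)/548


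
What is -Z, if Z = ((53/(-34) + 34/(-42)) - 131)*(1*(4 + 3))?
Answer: 95225/102 ≈ 933.58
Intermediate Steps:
Z = -95225/102 (Z = ((53*(-1/34) + 34*(-1/42)) - 131)*(1*7) = ((-53/34 - 17/21) - 131)*7 = (-1691/714 - 131)*7 = -95225/714*7 = -95225/102 ≈ -933.58)
-Z = -1*(-95225/102) = 95225/102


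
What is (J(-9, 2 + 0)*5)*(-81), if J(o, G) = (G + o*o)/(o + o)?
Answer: 3735/2 ≈ 1867.5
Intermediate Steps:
J(o, G) = (G + o**2)/(2*o) (J(o, G) = (G + o**2)/((2*o)) = (G + o**2)*(1/(2*o)) = (G + o**2)/(2*o))
(J(-9, 2 + 0)*5)*(-81) = (((1/2)*((2 + 0) + (-9)**2)/(-9))*5)*(-81) = (((1/2)*(-1/9)*(2 + 81))*5)*(-81) = (((1/2)*(-1/9)*83)*5)*(-81) = -83/18*5*(-81) = -415/18*(-81) = 3735/2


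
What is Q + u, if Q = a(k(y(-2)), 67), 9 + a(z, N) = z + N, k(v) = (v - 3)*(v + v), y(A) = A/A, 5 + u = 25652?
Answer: 25701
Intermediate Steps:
u = 25647 (u = -5 + 25652 = 25647)
y(A) = 1
k(v) = 2*v*(-3 + v) (k(v) = (-3 + v)*(2*v) = 2*v*(-3 + v))
a(z, N) = -9 + N + z (a(z, N) = -9 + (z + N) = -9 + (N + z) = -9 + N + z)
Q = 54 (Q = -9 + 67 + 2*1*(-3 + 1) = -9 + 67 + 2*1*(-2) = -9 + 67 - 4 = 54)
Q + u = 54 + 25647 = 25701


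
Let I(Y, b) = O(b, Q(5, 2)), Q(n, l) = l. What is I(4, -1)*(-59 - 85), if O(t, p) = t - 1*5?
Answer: 864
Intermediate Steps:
O(t, p) = -5 + t (O(t, p) = t - 5 = -5 + t)
I(Y, b) = -5 + b
I(4, -1)*(-59 - 85) = (-5 - 1)*(-59 - 85) = -6*(-144) = 864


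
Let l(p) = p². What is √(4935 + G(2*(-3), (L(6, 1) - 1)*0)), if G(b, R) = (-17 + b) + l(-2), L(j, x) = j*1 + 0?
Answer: 2*√1229 ≈ 70.114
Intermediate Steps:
L(j, x) = j (L(j, x) = j + 0 = j)
G(b, R) = -13 + b (G(b, R) = (-17 + b) + (-2)² = (-17 + b) + 4 = -13 + b)
√(4935 + G(2*(-3), (L(6, 1) - 1)*0)) = √(4935 + (-13 + 2*(-3))) = √(4935 + (-13 - 6)) = √(4935 - 19) = √4916 = 2*√1229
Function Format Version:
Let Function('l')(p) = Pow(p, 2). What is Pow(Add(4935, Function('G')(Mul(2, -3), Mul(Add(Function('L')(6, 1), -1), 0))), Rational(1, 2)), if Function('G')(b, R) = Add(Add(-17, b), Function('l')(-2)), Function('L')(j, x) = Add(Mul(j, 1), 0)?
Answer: Mul(2, Pow(1229, Rational(1, 2))) ≈ 70.114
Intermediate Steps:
Function('L')(j, x) = j (Function('L')(j, x) = Add(j, 0) = j)
Function('G')(b, R) = Add(-13, b) (Function('G')(b, R) = Add(Add(-17, b), Pow(-2, 2)) = Add(Add(-17, b), 4) = Add(-13, b))
Pow(Add(4935, Function('G')(Mul(2, -3), Mul(Add(Function('L')(6, 1), -1), 0))), Rational(1, 2)) = Pow(Add(4935, Add(-13, Mul(2, -3))), Rational(1, 2)) = Pow(Add(4935, Add(-13, -6)), Rational(1, 2)) = Pow(Add(4935, -19), Rational(1, 2)) = Pow(4916, Rational(1, 2)) = Mul(2, Pow(1229, Rational(1, 2)))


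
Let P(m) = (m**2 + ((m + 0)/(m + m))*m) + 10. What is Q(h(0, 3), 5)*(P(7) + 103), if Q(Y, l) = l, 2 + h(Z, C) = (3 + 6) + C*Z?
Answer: 1655/2 ≈ 827.50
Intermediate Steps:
h(Z, C) = 7 + C*Z (h(Z, C) = -2 + ((3 + 6) + C*Z) = -2 + (9 + C*Z) = 7 + C*Z)
P(m) = 10 + m**2 + m/2 (P(m) = (m**2 + (m/((2*m)))*m) + 10 = (m**2 + (m*(1/(2*m)))*m) + 10 = (m**2 + m/2) + 10 = 10 + m**2 + m/2)
Q(h(0, 3), 5)*(P(7) + 103) = 5*((10 + 7**2 + (1/2)*7) + 103) = 5*((10 + 49 + 7/2) + 103) = 5*(125/2 + 103) = 5*(331/2) = 1655/2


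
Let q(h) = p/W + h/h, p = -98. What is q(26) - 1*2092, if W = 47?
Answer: -98375/47 ≈ -2093.1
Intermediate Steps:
q(h) = -51/47 (q(h) = -98/47 + h/h = -98*1/47 + 1 = -98/47 + 1 = -51/47)
q(26) - 1*2092 = -51/47 - 1*2092 = -51/47 - 2092 = -98375/47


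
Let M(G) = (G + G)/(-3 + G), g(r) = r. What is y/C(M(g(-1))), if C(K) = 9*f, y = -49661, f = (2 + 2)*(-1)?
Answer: 49661/36 ≈ 1379.5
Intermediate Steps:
f = -4 (f = 4*(-1) = -4)
M(G) = 2*G/(-3 + G) (M(G) = (2*G)/(-3 + G) = 2*G/(-3 + G))
C(K) = -36 (C(K) = 9*(-4) = -36)
y/C(M(g(-1))) = -49661/(-36) = -49661*(-1/36) = 49661/36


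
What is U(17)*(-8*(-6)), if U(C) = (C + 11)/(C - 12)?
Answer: 1344/5 ≈ 268.80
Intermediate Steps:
U(C) = (11 + C)/(-12 + C)
U(17)*(-8*(-6)) = ((11 + 17)/(-12 + 17))*(-8*(-6)) = (28/5)*48 = 1344/5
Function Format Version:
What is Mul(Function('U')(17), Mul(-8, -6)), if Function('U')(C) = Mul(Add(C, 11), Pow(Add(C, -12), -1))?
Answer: Rational(1344, 5) ≈ 268.80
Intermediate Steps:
Function('U')(C) = Mul(Pow(Add(-12, C), -1), Add(11, C)) (Function('U')(C) = Mul(Add(11, C), Pow(Add(-12, C), -1)) = Mul(Pow(Add(-12, C), -1), Add(11, C)))
Mul(Function('U')(17), Mul(-8, -6)) = Mul(Mul(Pow(Add(-12, 17), -1), Add(11, 17)), Mul(-8, -6)) = Mul(Mul(Pow(5, -1), 28), 48) = Mul(Mul(Rational(1, 5), 28), 48) = Mul(Rational(28, 5), 48) = Rational(1344, 5)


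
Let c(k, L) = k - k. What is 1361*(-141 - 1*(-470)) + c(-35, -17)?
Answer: 447769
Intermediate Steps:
c(k, L) = 0
1361*(-141 - 1*(-470)) + c(-35, -17) = 1361*(-141 - 1*(-470)) + 0 = 1361*(-141 + 470) + 0 = 1361*329 + 0 = 447769 + 0 = 447769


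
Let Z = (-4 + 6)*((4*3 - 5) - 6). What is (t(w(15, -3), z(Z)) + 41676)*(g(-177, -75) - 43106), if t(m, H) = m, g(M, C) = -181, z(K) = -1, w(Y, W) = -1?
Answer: -1803985725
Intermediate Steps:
Z = 2 (Z = 2*((12 - 5) - 6) = 2*(7 - 6) = 2*1 = 2)
(t(w(15, -3), z(Z)) + 41676)*(g(-177, -75) - 43106) = (-1 + 41676)*(-181 - 43106) = 41675*(-43287) = -1803985725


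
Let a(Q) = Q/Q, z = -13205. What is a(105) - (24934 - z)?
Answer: -38138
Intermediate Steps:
a(Q) = 1
a(105) - (24934 - z) = 1 - (24934 - 1*(-13205)) = 1 - (24934 + 13205) = 1 - 1*38139 = 1 - 38139 = -38138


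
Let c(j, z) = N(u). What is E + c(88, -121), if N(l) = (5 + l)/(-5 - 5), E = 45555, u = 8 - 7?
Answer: 227772/5 ≈ 45554.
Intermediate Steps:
u = 1
N(l) = -½ - l/10 (N(l) = (5 + l)/(-10) = (5 + l)*(-⅒) = -½ - l/10)
c(j, z) = -⅗ (c(j, z) = -½ - ⅒*1 = -½ - ⅒ = -⅗)
E + c(88, -121) = 45555 - ⅗ = 227772/5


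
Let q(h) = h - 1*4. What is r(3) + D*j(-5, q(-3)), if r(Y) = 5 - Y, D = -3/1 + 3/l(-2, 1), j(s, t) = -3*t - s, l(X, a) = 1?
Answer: 2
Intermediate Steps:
q(h) = -4 + h (q(h) = h - 4 = -4 + h)
j(s, t) = -s - 3*t
D = 0 (D = -3/1 + 3/1 = -3*1 + 3*1 = -3 + 3 = 0)
r(3) + D*j(-5, q(-3)) = (5 - 1*3) + 0*(-1*(-5) - 3*(-4 - 3)) = (5 - 3) + 0*(5 - 3*(-7)) = 2 + 0*(5 + 21) = 2 + 0*26 = 2 + 0 = 2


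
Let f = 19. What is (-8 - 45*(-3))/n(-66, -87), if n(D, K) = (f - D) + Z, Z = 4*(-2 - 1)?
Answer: 127/73 ≈ 1.7397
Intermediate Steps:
Z = -12 (Z = 4*(-3) = -12)
n(D, K) = 7 - D (n(D, K) = (19 - D) - 12 = 7 - D)
(-8 - 45*(-3))/n(-66, -87) = (-8 - 45*(-3))/(7 - 1*(-66)) = (-8 + 135)/(7 + 66) = 127/73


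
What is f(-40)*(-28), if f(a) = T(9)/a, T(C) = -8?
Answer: -28/5 ≈ -5.6000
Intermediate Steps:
f(a) = -8/a
f(-40)*(-28) = -8/(-40)*(-28) = -8*(-1/40)*(-28) = (⅕)*(-28) = -28/5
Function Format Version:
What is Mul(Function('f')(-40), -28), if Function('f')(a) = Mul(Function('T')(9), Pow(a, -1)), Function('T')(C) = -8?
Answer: Rational(-28, 5) ≈ -5.6000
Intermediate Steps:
Function('f')(a) = Mul(-8, Pow(a, -1))
Mul(Function('f')(-40), -28) = Mul(Mul(-8, Pow(-40, -1)), -28) = Mul(Mul(-8, Rational(-1, 40)), -28) = Mul(Rational(1, 5), -28) = Rational(-28, 5)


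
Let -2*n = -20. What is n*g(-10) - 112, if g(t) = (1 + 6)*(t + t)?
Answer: -1512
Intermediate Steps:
n = 10 (n = -½*(-20) = 10)
g(t) = 14*t (g(t) = 7*(2*t) = 14*t)
n*g(-10) - 112 = 10*(14*(-10)) - 112 = 10*(-140) - 112 = -1400 - 112 = -1512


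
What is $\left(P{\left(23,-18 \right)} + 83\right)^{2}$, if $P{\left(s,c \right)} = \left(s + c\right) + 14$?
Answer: $10404$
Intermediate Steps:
$P{\left(s,c \right)} = 14 + c + s$ ($P{\left(s,c \right)} = \left(c + s\right) + 14 = 14 + c + s$)
$\left(P{\left(23,-18 \right)} + 83\right)^{2} = \left(\left(14 - 18 + 23\right) + 83\right)^{2} = \left(19 + 83\right)^{2} = 102^{2} = 10404$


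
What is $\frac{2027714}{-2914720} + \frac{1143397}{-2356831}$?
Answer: $- \frac{4055830659087}{3434751226160} \approx -1.1808$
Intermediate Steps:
$\frac{2027714}{-2914720} + \frac{1143397}{-2356831} = 2027714 \left(- \frac{1}{2914720}\right) + 1143397 \left(- \frac{1}{2356831}\right) = - \frac{1013857}{1457360} - \frac{1143397}{2356831} = - \frac{4055830659087}{3434751226160}$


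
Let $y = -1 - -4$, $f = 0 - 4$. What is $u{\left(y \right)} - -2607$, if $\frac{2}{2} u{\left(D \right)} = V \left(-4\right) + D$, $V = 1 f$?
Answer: $2626$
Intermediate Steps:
$f = -4$
$y = 3$ ($y = -1 + 4 = 3$)
$V = -4$ ($V = 1 \left(-4\right) = -4$)
$u{\left(D \right)} = 16 + D$ ($u{\left(D \right)} = \left(-4\right) \left(-4\right) + D = 16 + D$)
$u{\left(y \right)} - -2607 = \left(16 + 3\right) - -2607 = 19 + 2607 = 2626$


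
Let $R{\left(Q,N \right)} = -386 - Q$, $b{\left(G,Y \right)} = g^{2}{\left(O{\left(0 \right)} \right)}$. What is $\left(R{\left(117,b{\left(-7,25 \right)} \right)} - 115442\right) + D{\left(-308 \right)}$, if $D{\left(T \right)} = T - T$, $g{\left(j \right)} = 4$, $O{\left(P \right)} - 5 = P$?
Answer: $-115945$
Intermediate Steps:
$O{\left(P \right)} = 5 + P$
$D{\left(T \right)} = 0$
$b{\left(G,Y \right)} = 16$ ($b{\left(G,Y \right)} = 4^{2} = 16$)
$\left(R{\left(117,b{\left(-7,25 \right)} \right)} - 115442\right) + D{\left(-308 \right)} = \left(\left(-386 - 117\right) - 115442\right) + 0 = \left(-503 - 115442\right) + 0 = -115945 + 0 = -115945$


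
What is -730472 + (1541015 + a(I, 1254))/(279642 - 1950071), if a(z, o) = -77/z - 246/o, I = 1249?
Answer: -318523051393509321/436050456589 ≈ -7.3047e+5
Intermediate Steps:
a(z, o) = -246/o - 77/z
-730472 + (1541015 + a(I, 1254))/(279642 - 1950071) = -730472 + (1541015 + (-246/1254 - 77/1249))/(279642 - 1950071) = -730472 + (1541015 + (-246*1/1254 - 77*1/1249))/(-1670429) = -730472 + (1541015 + (-41/209 - 77/1249))*(-1/1670429) = -730472 + (1541015 - 67302/261041)*(-1/1670429) = -730472 + (402268029313/261041)*(-1/1670429) = -730472 - 402268029313/436050456589 = -318523051393509321/436050456589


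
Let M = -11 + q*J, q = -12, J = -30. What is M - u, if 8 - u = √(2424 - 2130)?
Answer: 341 + 7*√6 ≈ 358.15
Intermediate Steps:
u = 8 - 7*√6 (u = 8 - √(2424 - 2130) = 8 - √294 = 8 - 7*√6 ≈ -9.1464)
M = 349 (M = -11 - 12*(-30) = -11 + 360 = 349)
M - u = 349 - (8 - 7*√6) = 349 + (-8 + 7*√6) = 341 + 7*√6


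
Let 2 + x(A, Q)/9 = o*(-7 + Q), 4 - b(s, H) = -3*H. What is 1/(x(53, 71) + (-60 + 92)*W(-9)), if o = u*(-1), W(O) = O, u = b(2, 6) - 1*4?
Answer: -1/10674 ≈ -9.3686e-5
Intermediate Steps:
b(s, H) = 4 + 3*H (b(s, H) = 4 - (-3)*H = 4 + 3*H)
u = 18 (u = (4 + 3*6) - 1*4 = (4 + 18) - 4 = 22 - 4 = 18)
o = -18 (o = 18*(-1) = -18)
x(A, Q) = 1116 - 162*Q (x(A, Q) = -18 + 9*(-18*(-7 + Q)) = -18 + 9*(126 - 18*Q) = -18 + (1134 - 162*Q) = 1116 - 162*Q)
1/(x(53, 71) + (-60 + 92)*W(-9)) = 1/((1116 - 162*71) + (-60 + 92)*(-9)) = 1/((1116 - 11502) + 32*(-9)) = 1/(-10386 - 288) = 1/(-10674) = -1/10674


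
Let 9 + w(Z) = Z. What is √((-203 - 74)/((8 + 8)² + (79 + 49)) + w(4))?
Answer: 13*I*√78/48 ≈ 2.3919*I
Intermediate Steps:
w(Z) = -9 + Z
√((-203 - 74)/((8 + 8)² + (79 + 49)) + w(4)) = √((-203 - 74)/((8 + 8)² + (79 + 49)) + (-9 + 4)) = √(-277/(16² + 128) - 5) = √(-277/(256 + 128) - 5) = √(-277/384 - 5) = √(-2197/384) = 13*I*√78/48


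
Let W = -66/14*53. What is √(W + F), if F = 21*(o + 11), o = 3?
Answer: √2163/7 ≈ 6.6440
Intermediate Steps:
W = -1749/7 (W = -66*1/14*53 = -33/7*53 = -1749/7 ≈ -249.86)
F = 294 (F = 21*(3 + 11) = 21*14 = 294)
√(W + F) = √(-1749/7 + 294) = √(309/7) = √2163/7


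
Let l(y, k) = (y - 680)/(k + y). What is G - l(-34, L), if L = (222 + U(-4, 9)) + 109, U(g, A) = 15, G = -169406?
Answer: -8808993/52 ≈ -1.6940e+5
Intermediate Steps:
L = 346 (L = (222 + 15) + 109 = 237 + 109 = 346)
l(y, k) = (-680 + y)/(k + y)
G - l(-34, L) = -169406 - (-680 - 34)/(346 - 34) = -169406 - (-714)/312 = -169406 - 1*(-119/52) = -169406 + 119/52 = -8808993/52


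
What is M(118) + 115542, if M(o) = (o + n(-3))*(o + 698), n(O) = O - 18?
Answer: 194694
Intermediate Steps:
n(O) = -18 + O
M(o) = (-21 + o)*(698 + o) (M(o) = (o + (-18 - 3))*(o + 698) = (o - 21)*(698 + o) = (-21 + o)*(698 + o))
M(118) + 115542 = (-14658 + 118**2 + 677*118) + 115542 = (-14658 + 13924 + 79886) + 115542 = 79152 + 115542 = 194694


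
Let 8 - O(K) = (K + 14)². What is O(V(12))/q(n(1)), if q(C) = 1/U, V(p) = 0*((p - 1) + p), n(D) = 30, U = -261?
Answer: 49068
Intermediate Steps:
V(p) = 0 (V(p) = 0*((-1 + p) + p) = 0*(-1 + 2*p) = 0)
O(K) = 8 - (14 + K)² (O(K) = 8 - (K + 14)² = 8 - (14 + K)²)
q(C) = -1/261 (q(C) = 1/(-261) = -1/261)
O(V(12))/q(n(1)) = (8 - (14 + 0)²)/(-1/261) = (8 - 1*14²)*(-261) = (8 - 1*196)*(-261) = (8 - 196)*(-261) = -188*(-261) = 49068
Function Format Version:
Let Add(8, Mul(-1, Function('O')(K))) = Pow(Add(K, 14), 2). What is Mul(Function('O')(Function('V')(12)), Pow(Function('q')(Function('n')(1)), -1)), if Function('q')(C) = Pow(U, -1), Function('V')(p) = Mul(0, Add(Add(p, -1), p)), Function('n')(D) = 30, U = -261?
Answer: 49068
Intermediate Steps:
Function('V')(p) = 0 (Function('V')(p) = Mul(0, Add(Add(-1, p), p)) = Mul(0, Add(-1, Mul(2, p))) = 0)
Function('O')(K) = Add(8, Mul(-1, Pow(Add(14, K), 2))) (Function('O')(K) = Add(8, Mul(-1, Pow(Add(K, 14), 2))) = Add(8, Mul(-1, Pow(Add(14, K), 2))))
Function('q')(C) = Rational(-1, 261) (Function('q')(C) = Pow(-261, -1) = Rational(-1, 261))
Mul(Function('O')(Function('V')(12)), Pow(Function('q')(Function('n')(1)), -1)) = Mul(Add(8, Mul(-1, Pow(Add(14, 0), 2))), Pow(Rational(-1, 261), -1)) = Mul(Add(8, Mul(-1, Pow(14, 2))), -261) = Mul(Add(8, Mul(-1, 196)), -261) = Mul(Add(8, -196), -261) = Mul(-188, -261) = 49068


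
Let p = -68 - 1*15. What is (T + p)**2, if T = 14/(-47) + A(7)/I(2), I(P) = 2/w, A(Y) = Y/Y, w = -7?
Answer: 66569281/8836 ≈ 7533.9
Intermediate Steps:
A(Y) = 1
I(P) = -2/7 (I(P) = 2/(-7) = 2*(-1/7) = -2/7)
p = -83 (p = -68 - 15 = -83)
T = -357/94 (T = 14/(-47) + 1/(-2/7) = 14*(-1/47) + 1*(-7/2) = -14/47 - 7/2 = -357/94 ≈ -3.7979)
(T + p)**2 = (-357/94 - 83)**2 = (-8159/94)**2 = 66569281/8836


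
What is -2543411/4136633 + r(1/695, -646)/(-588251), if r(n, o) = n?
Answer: -1039834028728528/1691198056723685 ≈ -0.61485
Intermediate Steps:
-2543411/4136633 + r(1/695, -646)/(-588251) = -2543411/4136633 + 1/(695*(-588251)) = -2543411*1/4136633 + (1/695)*(-1/588251) = -2543411/4136633 - 1/408834445 = -1039834028728528/1691198056723685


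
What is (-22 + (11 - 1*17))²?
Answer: 784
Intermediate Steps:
(-22 + (11 - 1*17))² = (-22 + (11 - 17))² = (-22 - 6)² = (-28)² = 784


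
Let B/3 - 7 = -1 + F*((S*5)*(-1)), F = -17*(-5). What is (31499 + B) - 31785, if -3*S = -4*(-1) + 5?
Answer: 3557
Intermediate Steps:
S = -3 (S = -(-4*(-1) + 5)/3 = -(4 + 5)/3 = -1/3*9 = -3)
F = 85
B = 3843 (B = 21 + 3*(-1 + 85*(-3*5*(-1))) = 21 + 3*(-1 + 85*(-15*(-1))) = 21 + 3*(-1 + 85*15) = 21 + 3*(-1 + 1275) = 21 + 3*1274 = 21 + 3822 = 3843)
(31499 + B) - 31785 = (31499 + 3843) - 31785 = 35342 - 31785 = 3557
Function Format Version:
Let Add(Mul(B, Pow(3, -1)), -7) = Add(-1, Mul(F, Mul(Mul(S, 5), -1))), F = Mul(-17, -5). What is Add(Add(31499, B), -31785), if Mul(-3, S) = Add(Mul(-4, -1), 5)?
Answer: 3557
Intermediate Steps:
S = -3 (S = Mul(Rational(-1, 3), Add(Mul(-4, -1), 5)) = Mul(Rational(-1, 3), Add(4, 5)) = Mul(Rational(-1, 3), 9) = -3)
F = 85
B = 3843 (B = Add(21, Mul(3, Add(-1, Mul(85, Mul(Mul(-3, 5), -1))))) = Add(21, Mul(3, Add(-1, Mul(85, Mul(-15, -1))))) = Add(21, Mul(3, Add(-1, Mul(85, 15)))) = Add(21, Mul(3, Add(-1, 1275))) = Add(21, Mul(3, 1274)) = Add(21, 3822) = 3843)
Add(Add(31499, B), -31785) = Add(Add(31499, 3843), -31785) = Add(35342, -31785) = 3557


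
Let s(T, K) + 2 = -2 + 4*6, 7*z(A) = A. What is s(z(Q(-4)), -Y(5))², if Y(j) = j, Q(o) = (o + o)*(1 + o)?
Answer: 400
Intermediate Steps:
Q(o) = 2*o*(1 + o) (Q(o) = (2*o)*(1 + o) = 2*o*(1 + o))
z(A) = A/7
s(T, K) = 20 (s(T, K) = -2 + (-2 + 4*6) = -2 + (-2 + 24) = -2 + 22 = 20)
s(z(Q(-4)), -Y(5))² = 20² = 400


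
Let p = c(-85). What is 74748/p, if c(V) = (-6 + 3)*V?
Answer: 24916/85 ≈ 293.13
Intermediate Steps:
c(V) = -3*V
p = 255 (p = -3*(-85) = 255)
74748/p = 74748/255 = 74748*(1/255) = 24916/85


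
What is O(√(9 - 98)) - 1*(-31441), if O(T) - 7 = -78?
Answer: 31370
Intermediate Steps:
O(T) = -71 (O(T) = 7 - 78 = -71)
O(√(9 - 98)) - 1*(-31441) = -71 - 1*(-31441) = -71 + 31441 = 31370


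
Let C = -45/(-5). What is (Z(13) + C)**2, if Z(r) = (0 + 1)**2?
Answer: 100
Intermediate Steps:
C = 9 (C = -45*(-1)/5 = -1*(-9) = 9)
Z(r) = 1 (Z(r) = 1**2 = 1)
(Z(13) + C)**2 = (1 + 9)**2 = 10**2 = 100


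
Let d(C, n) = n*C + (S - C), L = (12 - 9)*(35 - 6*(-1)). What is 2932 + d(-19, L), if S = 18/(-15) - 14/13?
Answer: 39762/65 ≈ 611.72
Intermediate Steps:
S = -148/65 (S = 18*(-1/15) - 14*1/13 = -6/5 - 14/13 = -148/65 ≈ -2.2769)
L = 123 (L = 3*(35 + 6) = 3*41 = 123)
d(C, n) = -148/65 - C + C*n (d(C, n) = n*C + (-148/65 - C) = C*n + (-148/65 - C) = -148/65 - C + C*n)
2932 + d(-19, L) = 2932 + (-148/65 - 1*(-19) - 19*123) = 2932 + (-148/65 + 19 - 2337) = 2932 - 150818/65 = 39762/65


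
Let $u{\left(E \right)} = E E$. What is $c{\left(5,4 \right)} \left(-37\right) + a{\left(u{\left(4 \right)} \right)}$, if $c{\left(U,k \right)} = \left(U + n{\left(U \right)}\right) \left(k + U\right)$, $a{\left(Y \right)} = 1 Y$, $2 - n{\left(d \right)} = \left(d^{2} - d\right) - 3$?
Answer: $3346$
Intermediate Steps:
$u{\left(E \right)} = E^{2}$
$n{\left(d \right)} = 5 + d - d^{2}$ ($n{\left(d \right)} = 2 - \left(\left(d^{2} - d\right) - 3\right) = 2 - \left(-3 + d^{2} - d\right) = 2 + \left(3 + d - d^{2}\right) = 5 + d - d^{2}$)
$a{\left(Y \right)} = Y$
$c{\left(U,k \right)} = \left(U + k\right) \left(5 - U^{2} + 2 U\right)$ ($c{\left(U,k \right)} = \left(U + \left(5 + U - U^{2}\right)\right) \left(k + U\right) = \left(5 - U^{2} + 2 U\right) \left(U + k\right) = \left(U + k\right) \left(5 - U^{2} + 2 U\right)$)
$c{\left(5,4 \right)} \left(-37\right) + a{\left(u{\left(4 \right)} \right)} = \left(5^{2} + 5 \cdot 4 + 5 \left(5 + 5 - 5^{2}\right) + 4 \left(5 + 5 - 5^{2}\right)\right) \left(-37\right) + 4^{2} = \left(25 + 20 + 5 \left(5 + 5 - 25\right) + 4 \left(5 + 5 - 25\right)\right) \left(-37\right) + 16 = \left(25 + 20 + 5 \left(-15\right) + 4 \left(-15\right)\right) \left(-37\right) + 16 = \left(25 + 20 - 75 - 60\right) \left(-37\right) + 16 = \left(-90\right) \left(-37\right) + 16 = 3330 + 16 = 3346$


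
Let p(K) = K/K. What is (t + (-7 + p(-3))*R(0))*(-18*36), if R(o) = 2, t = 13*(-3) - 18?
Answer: 44712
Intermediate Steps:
t = -57 (t = -39 - 18 = -57)
p(K) = 1
(t + (-7 + p(-3))*R(0))*(-18*36) = (-57 + (-7 + 1)*2)*(-18*36) = (-57 - 6*2)*(-648) = (-57 - 12)*(-648) = -69*(-648) = 44712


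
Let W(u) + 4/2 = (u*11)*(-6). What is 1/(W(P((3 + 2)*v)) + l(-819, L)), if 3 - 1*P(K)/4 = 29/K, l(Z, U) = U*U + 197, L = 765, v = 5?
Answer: 25/14623356 ≈ 1.7096e-6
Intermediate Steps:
l(Z, U) = 197 + U² (l(Z, U) = U² + 197 = 197 + U²)
P(K) = 12 - 116/K
W(u) = -2 - 66*u (W(u) = -2 + (u*11)*(-6) = -2 + (11*u)*(-6) = -2 - 66*u)
1/(W(P((3 + 2)*v)) + l(-819, L)) = 1/((-2 - 66*(12 - 116*1/(5*(3 + 2)))) + (197 + 765²)) = 1/((-2 - 66*(12 - 116/(5*5))) + (197 + 585225)) = 1/((-2 - 66*(12 - 116/25)) + 585422) = 1/((-2 - 66*184/25) + 585422) = 1/((-2 - 12144/25) + 585422) = 1/(-12194/25 + 585422) = 1/(14623356/25) = 25/14623356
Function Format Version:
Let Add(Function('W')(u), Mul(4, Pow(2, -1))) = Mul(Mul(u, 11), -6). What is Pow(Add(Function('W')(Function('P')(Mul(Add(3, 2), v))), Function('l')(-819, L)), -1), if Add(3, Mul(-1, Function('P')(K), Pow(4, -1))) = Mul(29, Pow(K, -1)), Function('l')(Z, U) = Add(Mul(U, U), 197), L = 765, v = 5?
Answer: Rational(25, 14623356) ≈ 1.7096e-6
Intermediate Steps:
Function('l')(Z, U) = Add(197, Pow(U, 2)) (Function('l')(Z, U) = Add(Pow(U, 2), 197) = Add(197, Pow(U, 2)))
Function('P')(K) = Add(12, Mul(-116, Pow(K, -1))) (Function('P')(K) = Add(12, Mul(-4, Mul(29, Pow(K, -1)))) = Add(12, Mul(-116, Pow(K, -1))))
Function('W')(u) = Add(-2, Mul(-66, u)) (Function('W')(u) = Add(-2, Mul(Mul(u, 11), -6)) = Add(-2, Mul(Mul(11, u), -6)) = Add(-2, Mul(-66, u)))
Pow(Add(Function('W')(Function('P')(Mul(Add(3, 2), v))), Function('l')(-819, L)), -1) = Pow(Add(Add(-2, Mul(-66, Add(12, Mul(-116, Pow(Mul(Add(3, 2), 5), -1))))), Add(197, Pow(765, 2))), -1) = Pow(Add(Add(-2, Mul(-66, Add(12, Mul(-116, Pow(Mul(5, 5), -1))))), Add(197, 585225)), -1) = Pow(Add(Add(-2, Mul(-66, Add(12, Mul(-116, Pow(25, -1))))), 585422), -1) = Pow(Add(Add(-2, Mul(-66, Add(12, Mul(-116, Rational(1, 25))))), 585422), -1) = Pow(Add(Add(-2, Mul(-66, Add(12, Rational(-116, 25)))), 585422), -1) = Pow(Add(Add(-2, Mul(-66, Rational(184, 25))), 585422), -1) = Pow(Add(Add(-2, Rational(-12144, 25)), 585422), -1) = Pow(Add(Rational(-12194, 25), 585422), -1) = Pow(Rational(14623356, 25), -1) = Rational(25, 14623356)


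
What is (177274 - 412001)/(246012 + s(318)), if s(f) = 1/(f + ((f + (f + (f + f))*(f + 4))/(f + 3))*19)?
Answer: -465126573028/487488522875 ≈ -0.95413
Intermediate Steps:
s(f) = 1/(f + 19*(f + 3*f*(4 + f))/(3 + f)) (s(f) = 1/(f + ((f + (f + 2*f)*(4 + f))/(3 + f))*19) = 1/(f + ((f + (3*f)*(4 + f))/(3 + f))*19) = 1/(f + ((f + 3*f*(4 + f))/(3 + f))*19) = 1/(f + 19*(f + 3*f*(4 + f))/(3 + f)))
(177274 - 412001)/(246012 + s(318)) = (177274 - 412001)/(246012 + (½)*(3 + 318)/(318*(125 + 29*318))) = -234727/(246012 + (½)*(1/318)*321/(125 + 9222)) = -234727/(246012 + (½)*(1/318)*321/9347) = -234727/(246012 + (½)*(1/318)*(1/9347)*321) = -234727/(246012 + 107/1981564) = -234727/487488522875/1981564 = -234727*1981564/487488522875 = -465126573028/487488522875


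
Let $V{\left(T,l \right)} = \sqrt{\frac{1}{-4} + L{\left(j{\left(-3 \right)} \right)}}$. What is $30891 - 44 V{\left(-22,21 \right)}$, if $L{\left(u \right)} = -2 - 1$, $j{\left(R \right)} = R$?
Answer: $30891 - 22 i \sqrt{13} \approx 30891.0 - 79.322 i$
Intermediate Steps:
$L{\left(u \right)} = -3$
$V{\left(T,l \right)} = \frac{i \sqrt{13}}{2}$ ($V{\left(T,l \right)} = \sqrt{\frac{1}{-4} - 3} = \sqrt{- \frac{1}{4} - 3} = \sqrt{- \frac{13}{4}} = \frac{i \sqrt{13}}{2}$)
$30891 - 44 V{\left(-22,21 \right)} = 30891 - 44 \frac{i \sqrt{13}}{2} = 30891 - 22 i \sqrt{13}$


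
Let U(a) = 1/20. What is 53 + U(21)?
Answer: 1061/20 ≈ 53.050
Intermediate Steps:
U(a) = 1/20
53 + U(21) = 53 + 1/20 = 1061/20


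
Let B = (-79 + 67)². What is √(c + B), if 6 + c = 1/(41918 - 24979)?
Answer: √39596318437/16939 ≈ 11.747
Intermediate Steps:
B = 144 (B = (-12)² = 144)
c = -101633/16939 (c = -6 + 1/(41918 - 24979) = -6 + 1/16939 = -101633/16939 ≈ -5.9999)
√(c + B) = √(-101633/16939 + 144) = √(2337583/16939) = √39596318437/16939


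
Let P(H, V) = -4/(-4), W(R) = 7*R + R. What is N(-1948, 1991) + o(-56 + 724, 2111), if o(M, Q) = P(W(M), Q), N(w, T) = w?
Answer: -1947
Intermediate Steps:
W(R) = 8*R
P(H, V) = 1 (P(H, V) = -4*(-¼) = 1)
o(M, Q) = 1
N(-1948, 1991) + o(-56 + 724, 2111) = -1948 + 1 = -1947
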